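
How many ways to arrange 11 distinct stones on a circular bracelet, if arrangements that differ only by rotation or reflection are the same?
(11-1)!/2 = 3628800/2 = 1814400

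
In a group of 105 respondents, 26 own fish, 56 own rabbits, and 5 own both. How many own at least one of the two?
|A∪B| = |A| + |B| - |A∩B| = 26 + 56 - 5 = 77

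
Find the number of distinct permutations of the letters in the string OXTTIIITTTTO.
12! / (2! × 1! × 3! × 6!) = 55440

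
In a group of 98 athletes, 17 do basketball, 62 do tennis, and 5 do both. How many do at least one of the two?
|A∪B| = |A| + |B| - |A∩B| = 17 + 62 - 5 = 74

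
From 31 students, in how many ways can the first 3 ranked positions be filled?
P(31,3) = 31!/(31-3)! = 26970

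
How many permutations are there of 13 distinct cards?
13! = 6227020800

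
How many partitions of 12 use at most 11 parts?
By conjugation, equals partitions of 12 into parts ≤ 11. Let r_j(i) = number of partitions of i into parts ≤ j, for i = 0..12. r_1(i) = 1 for all i; r_j(i) = r_{j-1}(i) + r_j(i-j). Rows j = 2..11: ≤2: 1 1 2 2 3 3 4 4 5 5 6 6 7; ≤3: 1 1 2 3 4 5 7 8 10 12 14 16 19; ≤4: 1 1 2 3 5 6 9 11 15 18 23 27 34; ≤5: 1 1 2 3 5 7 10 13 18 23 30 37 47; ≤6: 1 1 2 3 5 7 11 14 20 26 35 44 58; ≤7: 1 1 2 3 5 7 11 15 21 28 38 49 65; ≤8: 1 1 2 3 5 7 11 15 22 29 40 52 70; ≤9: 1 1 2 3 5 7 11 15 22 30 41 54 73; ≤10: 1 1 2 3 5 7 11 15 22 30 42 55 75; ≤11: 1 1 2 3 5 7 11 15 22 30 42 56 76. r_11(12) = 76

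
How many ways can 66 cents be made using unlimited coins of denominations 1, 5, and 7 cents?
Coefficient of x^66 in 1/(1-x^1) · 1/(1-x^5) · 1/(1-x^7). Case on j = number of 7-cent coins (j = 0..9); remainder r = 66 - 7j is made from {1,5} in ⌊r/5⌋+1 ways. r = 66, 59, 52, 45, 38, 31, 24, 17, 10, 3 → 14 + 12 + 11 + 10 + 8 + 7 + 5 + 4 + 3 + 1 = 75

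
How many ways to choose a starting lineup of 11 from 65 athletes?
C(65,11) = 65!/(11!×54!) = 895068996640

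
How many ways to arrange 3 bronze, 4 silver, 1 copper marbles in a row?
8! / (3! × 4! × 1!) = 280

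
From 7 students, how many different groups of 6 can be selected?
C(7,6) = 7!/(6!×1!) = 7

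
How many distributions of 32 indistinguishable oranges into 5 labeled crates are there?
C(32+5-1, 5-1) = C(36, 4) = 58905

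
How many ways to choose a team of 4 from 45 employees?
C(45,4) = 45!/(4!×41!) = 148995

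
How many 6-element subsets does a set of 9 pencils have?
C(9,6) = 9!/(6!×3!) = 84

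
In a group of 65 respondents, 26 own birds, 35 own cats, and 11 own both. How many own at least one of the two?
|A∪B| = |A| + |B| - |A∩B| = 26 + 35 - 11 = 50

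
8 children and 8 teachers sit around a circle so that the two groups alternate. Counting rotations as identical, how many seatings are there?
Fix one of the children: (8-1)! ways for the remaining children, × 8! ways for the teachers = 5040 × 40320 = 203212800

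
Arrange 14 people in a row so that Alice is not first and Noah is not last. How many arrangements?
By inclusion-exclusion: 14! - 2×(14-1)! + (14-2)! = 87178291200 - 12454041600 + 479001600 = 75203251200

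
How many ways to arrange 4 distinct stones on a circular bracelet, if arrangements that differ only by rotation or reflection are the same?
(4-1)!/2 = 6/2 = 3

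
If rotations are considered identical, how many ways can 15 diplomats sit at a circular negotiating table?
Circular: fix one position, arrange the rest. (15-1)! = 87178291200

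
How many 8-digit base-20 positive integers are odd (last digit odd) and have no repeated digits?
Last∈{1,3,5,7,9,11,13,15,17,19}. Last=0: 0. Last nonzero: 10×18×P(18,6) = 2405894400. Total = 2405894400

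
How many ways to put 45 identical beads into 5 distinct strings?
C(45+5-1, 5-1) = C(49, 4) = 211876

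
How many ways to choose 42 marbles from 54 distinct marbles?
C(54,42) = 54!/(42!×12!) = 343006888770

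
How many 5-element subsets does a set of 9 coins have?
C(9,5) = 9!/(5!×4!) = 126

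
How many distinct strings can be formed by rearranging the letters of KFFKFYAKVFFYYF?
14! / (6! × 3! × 3! × 1! × 1!) = 3363360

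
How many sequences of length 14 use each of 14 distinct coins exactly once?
14! = 87178291200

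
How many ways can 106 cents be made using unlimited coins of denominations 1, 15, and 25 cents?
Coefficient of x^106 in 1/(1-x^1) · 1/(1-x^15) · 1/(1-x^25). Case on j = number of 25-cent coins (j = 0..4); remainder r = 106 - 25j is made from {1,15} in ⌊r/15⌋+1 ways. r = 106, 81, 56, 31, 6 → 8 + 6 + 4 + 3 + 1 = 22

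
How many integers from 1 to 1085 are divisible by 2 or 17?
⌊1085/2⌋ + ⌊1085/17⌋ - ⌊1085/34⌋ = 542 + 63 - 31 = 574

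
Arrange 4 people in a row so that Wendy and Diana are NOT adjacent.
Total - adjacent = 4! - (4-1)!×2 = 24 - 12 = 12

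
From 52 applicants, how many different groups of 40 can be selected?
C(52,40) = 52!/(40!×12!) = 206379406870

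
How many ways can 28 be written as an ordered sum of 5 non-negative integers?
C(28+5-1, 5-1) = C(32, 4) = 35960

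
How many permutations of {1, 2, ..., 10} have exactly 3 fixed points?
Choose the 3 fixed points C(10,3) = 120, derange the rest: !7 = Σ_{j=0}^{7} (-1)^j·7!/j! = 5040 - 5040 + 2520 - 840 + 210 - 42 + 7 - 1 = 1854. Product = 120 × 1854 = 222480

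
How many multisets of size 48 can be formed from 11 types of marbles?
C(48+11-1, 11-1) = C(58, 10) = 52179482355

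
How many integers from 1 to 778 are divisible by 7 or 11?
⌊778/7⌋ + ⌊778/11⌋ - ⌊778/77⌋ = 111 + 70 - 10 = 171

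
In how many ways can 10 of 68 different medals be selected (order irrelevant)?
C(68,10) = 68!/(10!×58!) = 290752384208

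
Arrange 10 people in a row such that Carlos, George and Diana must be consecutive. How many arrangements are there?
Treat the 3 as one block: (10-3+1)! × 3! = 40320 × 6 = 241920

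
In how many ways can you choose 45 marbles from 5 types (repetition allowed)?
C(45+5-1, 5-1) = C(49, 4) = 211876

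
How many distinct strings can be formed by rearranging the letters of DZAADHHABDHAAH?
14! / (3! × 4! × 1! × 1! × 5!) = 5045040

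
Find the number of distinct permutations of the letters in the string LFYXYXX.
7! / (2! × 1! × 3! × 1!) = 420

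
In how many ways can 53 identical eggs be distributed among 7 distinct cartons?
C(53+7-1, 7-1) = C(59, 6) = 45057474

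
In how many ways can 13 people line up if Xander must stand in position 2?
Fix one position: (13-1)! = 479001600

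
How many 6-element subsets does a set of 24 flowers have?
C(24,6) = 24!/(6!×18!) = 134596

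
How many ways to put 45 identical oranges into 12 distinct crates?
C(45+12-1, 12-1) = C(56, 11) = 148902215280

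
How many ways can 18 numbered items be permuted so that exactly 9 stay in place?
Choose the 9 fixed points C(18,9) = 48620, derange the rest: !9 = Σ_{j=0}^{9} (-1)^j·9!/j! = 362880 - 362880 + 181440 - 60480 + 15120 - 3024 + 504 - 72 + 9 - 1 = 133496. Product = 48620 × 133496 = 6490575520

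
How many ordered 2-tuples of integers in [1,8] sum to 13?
Coefficient of x^13 in (x + x² + ... + x^8)^2. By inclusion-exclusion on dice exceeding 8: Σ_j (-1)^j C(2,j)·C(13-1-8j, 1) = C(2,0)·C(12,1) - C(2,1)·C(4,1) = 1·12 - 2·4 = 4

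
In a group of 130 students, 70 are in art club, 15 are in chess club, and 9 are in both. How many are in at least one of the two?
|A∪B| = |A| + |B| - |A∩B| = 70 + 15 - 9 = 76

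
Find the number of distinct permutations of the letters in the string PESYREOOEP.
10! / (1! × 2! × 2! × 1! × 1! × 3!) = 151200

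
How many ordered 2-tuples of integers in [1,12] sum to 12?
Coefficient of x^12 in (x + x² + ... + x^12)^2. By inclusion-exclusion on dice exceeding 12: Σ_j (-1)^j C(2,j)·C(12-1-12j, 1) = C(2,0)·C(11,1) = 1·11 = 11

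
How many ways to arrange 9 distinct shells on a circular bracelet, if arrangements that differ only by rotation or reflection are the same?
(9-1)!/2 = 40320/2 = 20160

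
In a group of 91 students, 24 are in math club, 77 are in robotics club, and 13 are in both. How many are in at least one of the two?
|A∪B| = |A| + |B| - |A∩B| = 24 + 77 - 13 = 88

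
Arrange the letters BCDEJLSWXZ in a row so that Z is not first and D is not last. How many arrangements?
By inclusion-exclusion: 10! - 2×(10-1)! + (10-2)! = 3628800 - 725760 + 40320 = 2943360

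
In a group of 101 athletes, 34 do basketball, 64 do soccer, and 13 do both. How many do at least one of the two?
|A∪B| = |A| + |B| - |A∩B| = 34 + 64 - 13 = 85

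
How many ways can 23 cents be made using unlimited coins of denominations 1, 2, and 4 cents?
Coefficient of x^23 in 1/(1-x^1) · 1/(1-x^2) · 1/(1-x^4). Case on j = number of 4-cent coins (j = 0..5); remainder r = 23 - 4j is made from {1,2} in ⌊r/2⌋+1 ways. r = 23, 19, 15, 11, 7, 3 → 12 + 10 + 8 + 6 + 4 + 2 = 42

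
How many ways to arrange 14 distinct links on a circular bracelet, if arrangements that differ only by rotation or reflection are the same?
(14-1)!/2 = 6227020800/2 = 3113510400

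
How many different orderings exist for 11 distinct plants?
11! = 39916800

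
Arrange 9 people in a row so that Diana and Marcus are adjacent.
Treat as block: (9-1)! × 2! = 40320 × 2 = 80640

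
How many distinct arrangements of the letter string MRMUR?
5! / (2! × 2! × 1!) = 30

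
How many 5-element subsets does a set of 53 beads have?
C(53,5) = 53!/(5!×48!) = 2869685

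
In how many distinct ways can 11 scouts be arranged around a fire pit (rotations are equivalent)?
Circular: fix one position, arrange the rest. (11-1)! = 3628800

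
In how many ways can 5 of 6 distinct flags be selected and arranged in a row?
P(6,5) = 6!/(6-5)! = 720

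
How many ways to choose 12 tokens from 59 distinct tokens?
C(59,12) = 59!/(12!×47!) = 1119487075980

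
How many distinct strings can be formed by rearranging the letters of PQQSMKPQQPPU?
12! / (1! × 1! × 1! × 1! × 4! × 4!) = 831600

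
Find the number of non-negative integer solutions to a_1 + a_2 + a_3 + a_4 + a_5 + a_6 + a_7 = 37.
C(37+7-1, 7-1) = C(43, 6) = 6096454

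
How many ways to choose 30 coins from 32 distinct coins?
C(32,30) = 32!/(30!×2!) = 496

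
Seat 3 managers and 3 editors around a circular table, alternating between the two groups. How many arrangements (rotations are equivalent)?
Fix one of the managers: (3-1)! ways for the remaining managers, × 3! ways for the editors = 2 × 6 = 12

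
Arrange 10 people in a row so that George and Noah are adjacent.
Treat as block: (10-1)! × 2! = 362880 × 2 = 725760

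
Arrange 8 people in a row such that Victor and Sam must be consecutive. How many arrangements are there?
Treat the 2 as one block: (8-2+1)! × 2! = 5040 × 2 = 10080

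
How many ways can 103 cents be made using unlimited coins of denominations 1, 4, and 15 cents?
Coefficient of x^103 in 1/(1-x^1) · 1/(1-x^4) · 1/(1-x^15). Case on j = number of 15-cent coins (j = 0..6); remainder r = 103 - 15j is made from {1,4} in ⌊r/4⌋+1 ways. r = 103, 88, 73, 58, 43, 28, 13 → 26 + 23 + 19 + 15 + 11 + 8 + 4 = 106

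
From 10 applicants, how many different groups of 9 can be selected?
C(10,9) = 10!/(9!×1!) = 10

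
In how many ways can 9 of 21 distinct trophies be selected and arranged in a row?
P(21,9) = 21!/(21-9)! = 106661318400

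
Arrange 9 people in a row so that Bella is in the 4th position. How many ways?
Fix one position: (9-1)! = 40320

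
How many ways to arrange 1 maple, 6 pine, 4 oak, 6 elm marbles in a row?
17! / (1! × 6! × 4! × 6!) = 28588560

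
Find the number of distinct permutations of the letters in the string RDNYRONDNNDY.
12! / (1! × 2! × 4! × 2! × 3!) = 831600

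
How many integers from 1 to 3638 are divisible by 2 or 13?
⌊3638/2⌋ + ⌊3638/13⌋ - ⌊3638/26⌋ = 1819 + 279 - 139 = 1959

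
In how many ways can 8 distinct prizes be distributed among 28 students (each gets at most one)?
P(28,8) = 28!/(28-8)! = 125318793600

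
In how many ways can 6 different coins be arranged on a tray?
6! = 720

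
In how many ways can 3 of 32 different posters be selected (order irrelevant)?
C(32,3) = 32!/(3!×29!) = 4960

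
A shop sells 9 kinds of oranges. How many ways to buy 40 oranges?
C(40+9-1, 9-1) = C(48, 8) = 377348994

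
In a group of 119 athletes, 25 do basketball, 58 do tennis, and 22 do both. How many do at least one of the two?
|A∪B| = |A| + |B| - |A∩B| = 25 + 58 - 22 = 61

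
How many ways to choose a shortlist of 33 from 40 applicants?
C(40,33) = 40!/(33!×7!) = 18643560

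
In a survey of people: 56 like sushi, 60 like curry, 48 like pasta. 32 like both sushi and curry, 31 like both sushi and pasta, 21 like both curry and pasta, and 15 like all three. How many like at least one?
|A∪B∪C| = 56+60+48-32-31-21+15 = 95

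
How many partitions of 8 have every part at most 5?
Let r_j(i) = number of partitions of i into parts ≤ j, for i = 0..8. r_1(i) = 1 for all i; r_j(i) = r_{j-1}(i) + r_j(i-j). Rows j = 2..5: ≤2: 1 1 2 2 3 3 4 4 5; ≤3: 1 1 2 3 4 5 7 8 10; ≤4: 1 1 2 3 5 6 9 11 15; ≤5: 1 1 2 3 5 7 10 13 18. r_5(8) = 18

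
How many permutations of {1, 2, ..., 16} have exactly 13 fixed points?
Choose the 13 fixed points C(16,13) = 560, derange the rest: !3 = Σ_{j=0}^{3} (-1)^j·3!/j! = 6 - 6 + 3 - 1 = 2. Product = 560 × 2 = 1120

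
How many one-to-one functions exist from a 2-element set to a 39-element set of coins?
P(39,2) = 39!/(39-2)! = 1482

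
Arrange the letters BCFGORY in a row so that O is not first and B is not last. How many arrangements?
By inclusion-exclusion: 7! - 2×(7-1)! + (7-2)! = 5040 - 1440 + 120 = 3720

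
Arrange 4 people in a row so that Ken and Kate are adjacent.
Treat as block: (4-1)! × 2! = 6 × 2 = 12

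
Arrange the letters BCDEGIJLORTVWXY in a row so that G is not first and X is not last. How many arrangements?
By inclusion-exclusion: 15! - 2×(15-1)! + (15-2)! = 1307674368000 - 174356582400 + 6227020800 = 1139544806400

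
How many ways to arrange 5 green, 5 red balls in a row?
10! / (5! × 5!) = 252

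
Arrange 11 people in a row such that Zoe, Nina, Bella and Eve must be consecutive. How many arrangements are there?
Treat the 4 as one block: (11-4+1)! × 4! = 40320 × 24 = 967680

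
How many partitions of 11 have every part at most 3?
Let r_j(i) = number of partitions of i into parts ≤ j, for i = 0..11. r_1(i) = 1 for all i; r_j(i) = r_{j-1}(i) + r_j(i-j). Rows j = 2..3: ≤2: 1 1 2 2 3 3 4 4 5 5 6 6; ≤3: 1 1 2 3 4 5 7 8 10 12 14 16. r_3(11) = 16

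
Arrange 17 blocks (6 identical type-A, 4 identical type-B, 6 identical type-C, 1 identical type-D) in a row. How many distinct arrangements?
17! / (6! × 4! × 6! × 1!) = 28588560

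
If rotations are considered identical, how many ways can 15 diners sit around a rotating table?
Circular: fix one position, arrange the rest. (15-1)! = 87178291200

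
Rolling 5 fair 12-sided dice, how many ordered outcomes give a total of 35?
Coefficient of x^35 in (x + x² + ... + x^12)^5. By inclusion-exclusion on dice exceeding 12: Σ_j (-1)^j C(5,j)·C(35-1-12j, 4) = C(5,0)·C(34,4) - C(5,1)·C(22,4) + C(5,2)·C(10,4) = 1·46376 - 5·7315 + 10·210 = 11901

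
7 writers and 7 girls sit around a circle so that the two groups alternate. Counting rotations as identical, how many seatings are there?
Fix one of the writers: (7-1)! ways for the remaining writers, × 7! ways for the girls = 720 × 5040 = 3628800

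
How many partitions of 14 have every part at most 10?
Let r_j(i) = number of partitions of i into parts ≤ j, for i = 0..14. r_1(i) = 1 for all i; r_j(i) = r_{j-1}(i) + r_j(i-j). Rows j = 2..10: ≤2: 1 1 2 2 3 3 4 4 5 5 6 6 7 7 8; ≤3: 1 1 2 3 4 5 7 8 10 12 14 16 19 21 24; ≤4: 1 1 2 3 5 6 9 11 15 18 23 27 34 39 47; ≤5: 1 1 2 3 5 7 10 13 18 23 30 37 47 57 70; ≤6: 1 1 2 3 5 7 11 14 20 26 35 44 58 71 90; ≤7: 1 1 2 3 5 7 11 15 21 28 38 49 65 82 105; ≤8: 1 1 2 3 5 7 11 15 22 29 40 52 70 89 116; ≤9: 1 1 2 3 5 7 11 15 22 30 41 54 73 94 123; ≤10: 1 1 2 3 5 7 11 15 22 30 42 55 75 97 128. r_10(14) = 128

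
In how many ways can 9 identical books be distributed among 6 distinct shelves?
C(9+6-1, 6-1) = C(14, 5) = 2002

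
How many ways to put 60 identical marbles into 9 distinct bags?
C(60+9-1, 9-1) = C(68, 8) = 7392009768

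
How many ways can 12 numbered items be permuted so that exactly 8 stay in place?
Choose the 8 fixed points C(12,8) = 495, derange the rest: !4 = Σ_{j=0}^{4} (-1)^j·4!/j! = 24 - 24 + 12 - 4 + 1 = 9. Product = 495 × 9 = 4455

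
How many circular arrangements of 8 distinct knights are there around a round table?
Circular: fix one position, arrange the rest. (8-1)! = 5040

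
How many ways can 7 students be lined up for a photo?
7! = 5040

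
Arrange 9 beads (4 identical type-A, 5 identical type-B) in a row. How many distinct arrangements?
9! / (4! × 5!) = 126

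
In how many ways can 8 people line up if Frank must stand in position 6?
Fix one position: (8-1)! = 5040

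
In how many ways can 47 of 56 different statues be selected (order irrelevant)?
C(56,47) = 56!/(47!×9!) = 7575968400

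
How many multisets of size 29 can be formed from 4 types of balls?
C(29+4-1, 4-1) = C(32, 3) = 4960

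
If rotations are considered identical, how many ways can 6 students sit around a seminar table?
Circular: fix one position, arrange the rest. (6-1)! = 120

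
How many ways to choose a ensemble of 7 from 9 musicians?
C(9,7) = 9!/(7!×2!) = 36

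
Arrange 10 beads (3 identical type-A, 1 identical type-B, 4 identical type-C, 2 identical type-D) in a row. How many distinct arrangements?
10! / (3! × 1! × 4! × 2!) = 12600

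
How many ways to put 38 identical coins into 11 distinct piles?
C(38+11-1, 11-1) = C(48, 10) = 6540715896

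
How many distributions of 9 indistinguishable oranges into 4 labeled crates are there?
C(9+4-1, 4-1) = C(12, 3) = 220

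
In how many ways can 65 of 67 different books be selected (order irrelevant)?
C(67,65) = 67!/(65!×2!) = 2211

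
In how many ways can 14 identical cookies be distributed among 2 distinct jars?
C(14+2-1, 2-1) = C(15, 1) = 15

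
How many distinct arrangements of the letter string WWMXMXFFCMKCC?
13! / (2! × 2! × 1! × 3! × 2! × 3!) = 21621600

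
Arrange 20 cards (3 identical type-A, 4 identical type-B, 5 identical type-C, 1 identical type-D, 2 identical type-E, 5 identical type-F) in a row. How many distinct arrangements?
20! / (3! × 4! × 5! × 1! × 2! × 5!) = 586637251200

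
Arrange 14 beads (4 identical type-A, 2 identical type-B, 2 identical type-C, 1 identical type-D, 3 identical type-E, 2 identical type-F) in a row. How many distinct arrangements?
14! / (4! × 2! × 2! × 1! × 3! × 2!) = 75675600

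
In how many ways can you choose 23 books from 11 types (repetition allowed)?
C(23+11-1, 11-1) = C(33, 10) = 92561040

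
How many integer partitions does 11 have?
Pentagonal recurrence p(n) = p(n-1) + p(n-2) - p(n-5) - p(n-7) + p(n-12) + p(n-15) - ... gives p(0..10) = 1, 1, 2, 3, 5, 7, 11, 15, 22, 30, 42. p(11) = p(10) + p(9) - p(6) - p(4) = 42 + 30 - 11 - 5 = 56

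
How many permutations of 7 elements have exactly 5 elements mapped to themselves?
Choose the 5 fixed points C(7,5) = 21, derange the rest: !2 = Σ_{j=0}^{2} (-1)^j·2!/j! = 2 - 2 + 1 = 1. Product = 21 × 1 = 21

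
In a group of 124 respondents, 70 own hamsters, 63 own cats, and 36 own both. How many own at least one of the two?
|A∪B| = |A| + |B| - |A∩B| = 70 + 63 - 36 = 97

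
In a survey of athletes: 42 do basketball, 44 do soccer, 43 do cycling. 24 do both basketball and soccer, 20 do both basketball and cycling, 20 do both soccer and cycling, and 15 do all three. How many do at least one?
|A∪B∪C| = 42+44+43-24-20-20+15 = 80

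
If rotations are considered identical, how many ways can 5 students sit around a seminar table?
Circular: fix one position, arrange the rest. (5-1)! = 24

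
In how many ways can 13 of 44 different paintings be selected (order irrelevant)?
C(44,13) = 44!/(13!×31!) = 51915526432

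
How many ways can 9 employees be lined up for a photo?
9! = 362880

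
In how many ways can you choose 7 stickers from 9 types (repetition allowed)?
C(7+9-1, 9-1) = C(15, 8) = 6435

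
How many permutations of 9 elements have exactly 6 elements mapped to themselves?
Choose the 6 fixed points C(9,6) = 84, derange the rest: !3 = Σ_{j=0}^{3} (-1)^j·3!/j! = 6 - 6 + 3 - 1 = 2. Product = 84 × 2 = 168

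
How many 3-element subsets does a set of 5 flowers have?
C(5,3) = 5!/(3!×2!) = 10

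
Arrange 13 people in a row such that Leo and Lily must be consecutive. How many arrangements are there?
Treat the 2 as one block: (13-2+1)! × 2! = 479001600 × 2 = 958003200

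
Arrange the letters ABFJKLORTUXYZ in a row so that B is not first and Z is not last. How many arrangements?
By inclusion-exclusion: 13! - 2×(13-1)! + (13-2)! = 6227020800 - 958003200 + 39916800 = 5308934400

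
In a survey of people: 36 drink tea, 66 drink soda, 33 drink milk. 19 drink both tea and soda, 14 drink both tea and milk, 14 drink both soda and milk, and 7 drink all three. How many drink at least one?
|A∪B∪C| = 36+66+33-19-14-14+7 = 95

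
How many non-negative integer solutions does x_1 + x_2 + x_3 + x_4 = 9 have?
C(9+4-1, 4-1) = C(12, 3) = 220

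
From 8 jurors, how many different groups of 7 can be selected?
C(8,7) = 8!/(7!×1!) = 8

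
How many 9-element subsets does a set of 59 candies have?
C(59,9) = 59!/(9!×50!) = 12565671261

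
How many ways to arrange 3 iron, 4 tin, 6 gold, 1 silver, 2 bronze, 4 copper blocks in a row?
20! / (3! × 4! × 6! × 1! × 2! × 4!) = 488864376000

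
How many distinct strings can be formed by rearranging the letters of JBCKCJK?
7! / (2! × 2! × 1! × 2!) = 630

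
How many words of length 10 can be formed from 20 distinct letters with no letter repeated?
P(20,10) = 20!/(20-10)! = 670442572800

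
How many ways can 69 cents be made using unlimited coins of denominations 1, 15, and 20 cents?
Coefficient of x^69 in 1/(1-x^1) · 1/(1-x^15) · 1/(1-x^20). Case on j = number of 20-cent coins (j = 0..3); remainder r = 69 - 20j is made from {1,15} in ⌊r/15⌋+1 ways. r = 69, 49, 29, 9 → 5 + 4 + 2 + 1 = 12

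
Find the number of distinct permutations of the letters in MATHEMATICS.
11! / (2! × 2! × 2! × 1! × 1! × 1! × 1! × 1!) = 4989600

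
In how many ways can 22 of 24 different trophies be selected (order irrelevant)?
C(24,22) = 24!/(22!×2!) = 276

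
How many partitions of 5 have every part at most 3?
Let r_j(i) = number of partitions of i into parts ≤ j, for i = 0..5. r_1(i) = 1 for all i; r_j(i) = r_{j-1}(i) + r_j(i-j). Rows j = 2..3: ≤2: 1 1 2 2 3 3; ≤3: 1 1 2 3 4 5. r_3(5) = 5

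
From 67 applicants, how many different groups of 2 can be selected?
C(67,2) = 67!/(2!×65!) = 2211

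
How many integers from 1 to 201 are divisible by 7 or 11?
⌊201/7⌋ + ⌊201/11⌋ - ⌊201/77⌋ = 28 + 18 - 2 = 44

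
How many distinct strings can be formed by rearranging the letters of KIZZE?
5! / (2! × 1! × 1! × 1!) = 60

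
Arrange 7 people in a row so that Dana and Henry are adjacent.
Treat as block: (7-1)! × 2! = 720 × 2 = 1440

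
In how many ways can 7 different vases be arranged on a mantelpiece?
7! = 5040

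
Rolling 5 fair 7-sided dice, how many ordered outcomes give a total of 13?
Coefficient of x^13 in (x + x² + ... + x^7)^5. By inclusion-exclusion on dice exceeding 7: Σ_j (-1)^j C(5,j)·C(13-1-7j, 4) = C(5,0)·C(12,4) - C(5,1)·C(5,4) = 1·495 - 5·5 = 470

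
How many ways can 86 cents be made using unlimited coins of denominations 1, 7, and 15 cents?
Coefficient of x^86 in 1/(1-x^1) · 1/(1-x^7) · 1/(1-x^15). Case on j = number of 15-cent coins (j = 0..5); remainder r = 86 - 15j is made from {1,7} in ⌊r/7⌋+1 ways. r = 86, 71, 56, 41, 26, 11 → 13 + 11 + 9 + 6 + 4 + 2 = 45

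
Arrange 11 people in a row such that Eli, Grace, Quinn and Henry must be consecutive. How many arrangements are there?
Treat the 4 as one block: (11-4+1)! × 4! = 40320 × 24 = 967680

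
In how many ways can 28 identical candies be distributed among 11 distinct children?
C(28+11-1, 11-1) = C(38, 10) = 472733756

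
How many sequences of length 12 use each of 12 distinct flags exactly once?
12! = 479001600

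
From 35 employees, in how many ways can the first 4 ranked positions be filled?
P(35,4) = 35!/(35-4)! = 1256640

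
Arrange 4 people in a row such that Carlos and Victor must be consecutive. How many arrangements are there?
Treat the 2 as one block: (4-2+1)! × 2! = 6 × 2 = 12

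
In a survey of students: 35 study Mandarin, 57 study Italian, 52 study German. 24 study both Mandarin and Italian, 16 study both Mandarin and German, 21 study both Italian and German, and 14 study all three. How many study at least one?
|A∪B∪C| = 35+57+52-24-16-21+14 = 97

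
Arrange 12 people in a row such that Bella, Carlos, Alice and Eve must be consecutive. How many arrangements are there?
Treat the 4 as one block: (12-4+1)! × 4! = 362880 × 24 = 8709120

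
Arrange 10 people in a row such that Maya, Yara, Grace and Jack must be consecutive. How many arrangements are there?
Treat the 4 as one block: (10-4+1)! × 4! = 5040 × 24 = 120960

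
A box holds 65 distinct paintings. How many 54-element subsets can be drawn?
C(65,54) = 65!/(54!×11!) = 895068996640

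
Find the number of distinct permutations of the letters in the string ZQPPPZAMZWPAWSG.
15! / (1! × 1! × 1! × 4! × 1! × 3! × 2! × 2!) = 2270268000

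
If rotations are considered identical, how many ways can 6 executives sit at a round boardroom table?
Circular: fix one position, arrange the rest. (6-1)! = 120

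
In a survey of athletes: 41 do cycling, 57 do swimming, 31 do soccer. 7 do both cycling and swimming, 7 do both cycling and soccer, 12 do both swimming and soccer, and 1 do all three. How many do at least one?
|A∪B∪C| = 41+57+31-7-7-12+1 = 104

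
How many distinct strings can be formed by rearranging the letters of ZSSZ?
4! / (2! × 2!) = 6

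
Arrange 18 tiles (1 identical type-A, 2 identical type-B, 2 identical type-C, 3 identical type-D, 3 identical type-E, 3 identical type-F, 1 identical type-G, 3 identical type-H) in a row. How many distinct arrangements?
18! / (1! × 2! × 2! × 3! × 3! × 3! × 1! × 3!) = 1235025792000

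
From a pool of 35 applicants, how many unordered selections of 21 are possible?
C(35,21) = 35!/(21!×14!) = 2319959400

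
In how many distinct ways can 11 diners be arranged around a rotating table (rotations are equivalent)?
Circular: fix one position, arrange the rest. (11-1)! = 3628800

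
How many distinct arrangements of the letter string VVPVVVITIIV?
11! / (1! × 1! × 6! × 3!) = 9240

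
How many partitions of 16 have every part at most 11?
Let r_j(i) = number of partitions of i into parts ≤ j, for i = 0..16. r_1(i) = 1 for all i; r_j(i) = r_{j-1}(i) + r_j(i-j). Rows j = 2..11: ≤2: 1 1 2 2 3 3 4 4 5 5 6 6 7 7 8 8 9; ≤3: 1 1 2 3 4 5 7 8 10 12 14 16 19 21 24 27 30; ≤4: 1 1 2 3 5 6 9 11 15 18 23 27 34 39 47 54 64; ≤5: 1 1 2 3 5 7 10 13 18 23 30 37 47 57 70 84 101; ≤6: 1 1 2 3 5 7 11 14 20 26 35 44 58 71 90 110 136; ≤7: 1 1 2 3 5 7 11 15 21 28 38 49 65 82 105 131 164; ≤8: 1 1 2 3 5 7 11 15 22 29 40 52 70 89 116 146 186; ≤9: 1 1 2 3 5 7 11 15 22 30 41 54 73 94 123 157 201; ≤10: 1 1 2 3 5 7 11 15 22 30 42 55 75 97 128 164 212; ≤11: 1 1 2 3 5 7 11 15 22 30 42 56 76 99 131 169 219. r_11(16) = 219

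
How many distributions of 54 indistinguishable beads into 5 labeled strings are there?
C(54+5-1, 5-1) = C(58, 4) = 424270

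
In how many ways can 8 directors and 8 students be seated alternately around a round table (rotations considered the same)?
Fix one of the directors: (8-1)! ways for the remaining directors, × 8! ways for the students = 5040 × 40320 = 203212800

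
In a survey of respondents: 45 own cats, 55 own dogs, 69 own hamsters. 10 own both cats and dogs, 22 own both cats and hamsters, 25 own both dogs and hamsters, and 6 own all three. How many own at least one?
|A∪B∪C| = 45+55+69-10-22-25+6 = 118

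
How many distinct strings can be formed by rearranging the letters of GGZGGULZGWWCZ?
13! / (1! × 1! × 5! × 1! × 3! × 2!) = 4324320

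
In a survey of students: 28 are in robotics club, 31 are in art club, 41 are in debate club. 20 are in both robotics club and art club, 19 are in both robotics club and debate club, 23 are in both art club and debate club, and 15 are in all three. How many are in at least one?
|A∪B∪C| = 28+31+41-20-19-23+15 = 53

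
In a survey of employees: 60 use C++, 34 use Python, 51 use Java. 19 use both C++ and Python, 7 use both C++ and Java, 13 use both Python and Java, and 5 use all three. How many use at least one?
|A∪B∪C| = 60+34+51-19-7-13+5 = 111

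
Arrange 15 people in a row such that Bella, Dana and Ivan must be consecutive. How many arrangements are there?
Treat the 3 as one block: (15-3+1)! × 3! = 6227020800 × 6 = 37362124800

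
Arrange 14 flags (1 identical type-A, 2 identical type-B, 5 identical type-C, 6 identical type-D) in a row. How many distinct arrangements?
14! / (1! × 2! × 5! × 6!) = 504504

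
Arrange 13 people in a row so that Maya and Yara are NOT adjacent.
Total - adjacent = 13! - (13-1)!×2 = 6227020800 - 958003200 = 5269017600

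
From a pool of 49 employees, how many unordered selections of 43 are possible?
C(49,43) = 49!/(43!×6!) = 13983816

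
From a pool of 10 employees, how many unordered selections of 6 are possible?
C(10,6) = 10!/(6!×4!) = 210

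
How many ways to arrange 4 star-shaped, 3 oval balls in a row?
7! / (4! × 3!) = 35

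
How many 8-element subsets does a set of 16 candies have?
C(16,8) = 16!/(8!×8!) = 12870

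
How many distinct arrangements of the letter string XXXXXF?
6! / (5! × 1!) = 6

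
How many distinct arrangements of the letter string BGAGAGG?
7! / (1! × 2! × 4!) = 105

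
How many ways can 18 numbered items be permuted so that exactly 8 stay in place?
Choose the 8 fixed points C(18,8) = 43758, derange the rest: !10 = Σ_{j=0}^{10} (-1)^j·10!/j! = 3628800 - 3628800 + 1814400 - 604800 + 151200 - 30240 + 5040 - 720 + 90 - 10 + 1 = 1334961. Product = 43758 × 1334961 = 58415223438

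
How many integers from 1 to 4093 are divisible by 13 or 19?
⌊4093/13⌋ + ⌊4093/19⌋ - ⌊4093/247⌋ = 314 + 215 - 16 = 513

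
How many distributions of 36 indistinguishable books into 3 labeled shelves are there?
C(36+3-1, 3-1) = C(38, 2) = 703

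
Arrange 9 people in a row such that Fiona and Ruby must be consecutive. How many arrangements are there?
Treat the 2 as one block: (9-2+1)! × 2! = 40320 × 2 = 80640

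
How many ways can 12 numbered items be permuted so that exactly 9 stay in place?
Choose the 9 fixed points C(12,9) = 220, derange the rest: !3 = Σ_{j=0}^{3} (-1)^j·3!/j! = 6 - 6 + 3 - 1 = 2. Product = 220 × 2 = 440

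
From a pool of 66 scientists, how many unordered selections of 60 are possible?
C(66,60) = 66!/(60!×6!) = 90858768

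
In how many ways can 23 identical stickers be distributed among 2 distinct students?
C(23+2-1, 2-1) = C(24, 1) = 24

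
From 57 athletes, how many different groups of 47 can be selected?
C(57,47) = 57!/(47!×10!) = 43183019880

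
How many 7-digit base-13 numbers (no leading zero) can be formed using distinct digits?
First digit: 12 choices (nonzero). Then descending: 12 × 12 × 11 × 10 × 9 × 8 × 7 = 7983360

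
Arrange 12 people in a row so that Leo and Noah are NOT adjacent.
Total - adjacent = 12! - (12-1)!×2 = 479001600 - 79833600 = 399168000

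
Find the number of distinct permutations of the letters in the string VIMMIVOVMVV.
11! / (5! × 2! × 3! × 1!) = 27720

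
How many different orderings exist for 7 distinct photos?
7! = 5040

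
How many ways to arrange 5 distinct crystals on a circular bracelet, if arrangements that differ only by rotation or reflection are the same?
(5-1)!/2 = 24/2 = 12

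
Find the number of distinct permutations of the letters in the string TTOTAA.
6! / (3! × 1! × 2!) = 60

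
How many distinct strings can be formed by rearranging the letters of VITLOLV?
7! / (1! × 2! × 1! × 1! × 2!) = 1260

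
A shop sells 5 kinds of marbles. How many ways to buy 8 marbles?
C(8+5-1, 5-1) = C(12, 4) = 495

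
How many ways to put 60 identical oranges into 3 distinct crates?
C(60+3-1, 3-1) = C(62, 2) = 1891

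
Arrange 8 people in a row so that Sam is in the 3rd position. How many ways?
Fix one position: (8-1)! = 5040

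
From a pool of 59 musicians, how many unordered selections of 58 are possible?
C(59,58) = 59!/(58!×1!) = 59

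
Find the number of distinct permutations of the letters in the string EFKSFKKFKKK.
11! / (1! × 3! × 6! × 1!) = 9240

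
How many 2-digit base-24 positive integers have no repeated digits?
First digit: 23 choices (nonzero). Then descending: 23 × 23 = 529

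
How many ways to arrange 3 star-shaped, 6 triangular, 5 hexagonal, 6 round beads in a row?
20! / (3! × 6! × 5! × 6!) = 6518191680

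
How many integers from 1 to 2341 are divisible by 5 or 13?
⌊2341/5⌋ + ⌊2341/13⌋ - ⌊2341/65⌋ = 468 + 180 - 36 = 612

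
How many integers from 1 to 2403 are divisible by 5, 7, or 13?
⌊2403/5⌋+⌊2403/7⌋+⌊2403/13⌋ - ⌊2403/35⌋-⌊2403/65⌋-⌊2403/91⌋ + ⌊2403/455⌋ = 480+343+184 - 68-36-26 + 5 = 882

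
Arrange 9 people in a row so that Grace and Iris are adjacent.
Treat as block: (9-1)! × 2! = 40320 × 2 = 80640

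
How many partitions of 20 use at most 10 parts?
By conjugation, equals partitions of 20 into parts ≤ 10. Let r_j(i) = number of partitions of i into parts ≤ j, for i = 0..20. r_1(i) = 1 for all i; r_j(i) = r_{j-1}(i) + r_j(i-j). Rows j = 2..10: ≤2: 1 1 2 2 3 3 4 4 5 5 6 6 7 7 8 8 9 9 10 10 11; ≤3: 1 1 2 3 4 5 7 8 10 12 14 16 19 21 24 27 30 33 37 40 44; ≤4: 1 1 2 3 5 6 9 11 15 18 23 27 34 39 47 54 64 72 84 94 108; ≤5: 1 1 2 3 5 7 10 13 18 23 30 37 47 57 70 84 101 119 141 164 192; ≤6: 1 1 2 3 5 7 11 14 20 26 35 44 58 71 90 110 136 163 199 235 282; ≤7: 1 1 2 3 5 7 11 15 21 28 38 49 65 82 105 131 164 201 248 300 364; ≤8: 1 1 2 3 5 7 11 15 22 29 40 52 70 89 116 146 186 230 288 352 434; ≤9: 1 1 2 3 5 7 11 15 22 30 41 54 73 94 123 157 201 252 318 393 488; ≤10: 1 1 2 3 5 7 11 15 22 30 42 55 75 97 128 164 212 267 340 423 530. r_10(20) = 530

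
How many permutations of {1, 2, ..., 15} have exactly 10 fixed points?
Choose the 10 fixed points C(15,10) = 3003, derange the rest: !5 = Σ_{j=0}^{5} (-1)^j·5!/j! = 120 - 120 + 60 - 20 + 5 - 1 = 44. Product = 3003 × 44 = 132132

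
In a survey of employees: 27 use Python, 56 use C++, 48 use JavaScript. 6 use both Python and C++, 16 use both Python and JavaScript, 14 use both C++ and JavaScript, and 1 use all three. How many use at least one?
|A∪B∪C| = 27+56+48-6-16-14+1 = 96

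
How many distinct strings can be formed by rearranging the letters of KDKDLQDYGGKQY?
13! / (2! × 2! × 3! × 3! × 2! × 1!) = 21621600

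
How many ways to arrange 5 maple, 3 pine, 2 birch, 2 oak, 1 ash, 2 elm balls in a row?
15! / (5! × 3! × 2! × 2! × 1! × 2!) = 227026800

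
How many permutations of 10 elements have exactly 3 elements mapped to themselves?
Choose the 3 fixed points C(10,3) = 120, derange the rest: !7 = Σ_{j=0}^{7} (-1)^j·7!/j! = 5040 - 5040 + 2520 - 840 + 210 - 42 + 7 - 1 = 1854. Product = 120 × 1854 = 222480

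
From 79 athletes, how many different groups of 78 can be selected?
C(79,78) = 79!/(78!×1!) = 79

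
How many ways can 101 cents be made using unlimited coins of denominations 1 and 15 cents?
Coefficient of x^101 in 1/(1-x^1) · 1/(1-x^15). Use j coins of 15 for j = 0..⌊101/15⌋ = 6, the rest in 1s: 6 + 1 = 7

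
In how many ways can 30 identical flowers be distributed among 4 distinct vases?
C(30+4-1, 4-1) = C(33, 3) = 5456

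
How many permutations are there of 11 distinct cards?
11! = 39916800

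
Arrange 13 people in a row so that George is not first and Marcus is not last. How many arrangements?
By inclusion-exclusion: 13! - 2×(13-1)! + (13-2)! = 6227020800 - 958003200 + 39916800 = 5308934400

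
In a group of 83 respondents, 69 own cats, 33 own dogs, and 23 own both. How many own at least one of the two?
|A∪B| = |A| + |B| - |A∩B| = 69 + 33 - 23 = 79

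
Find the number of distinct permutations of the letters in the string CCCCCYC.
7! / (6! × 1!) = 7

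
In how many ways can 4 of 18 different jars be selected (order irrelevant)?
C(18,4) = 18!/(4!×14!) = 3060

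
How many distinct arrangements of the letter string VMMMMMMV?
8! / (2! × 6!) = 28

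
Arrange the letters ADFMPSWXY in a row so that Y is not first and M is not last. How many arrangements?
By inclusion-exclusion: 9! - 2×(9-1)! + (9-2)! = 362880 - 80640 + 5040 = 287280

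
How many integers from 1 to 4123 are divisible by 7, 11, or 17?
⌊4123/7⌋+⌊4123/11⌋+⌊4123/17⌋ - ⌊4123/77⌋-⌊4123/119⌋-⌊4123/187⌋ + ⌊4123/1309⌋ = 589+374+242 - 53-34-22 + 3 = 1099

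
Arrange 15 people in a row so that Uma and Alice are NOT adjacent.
Total - adjacent = 15! - (15-1)!×2 = 1307674368000 - 174356582400 = 1133317785600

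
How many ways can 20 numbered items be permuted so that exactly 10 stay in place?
Choose the 10 fixed points C(20,10) = 184756, derange the rest: !10 = Σ_{j=0}^{10} (-1)^j·10!/j! = 3628800 - 3628800 + 1814400 - 604800 + 151200 - 30240 + 5040 - 720 + 90 - 10 + 1 = 1334961. Product = 184756 × 1334961 = 246642054516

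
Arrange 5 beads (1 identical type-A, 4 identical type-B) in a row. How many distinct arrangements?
5! / (1! × 4!) = 5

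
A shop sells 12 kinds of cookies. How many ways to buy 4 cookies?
C(4+12-1, 12-1) = C(15, 11) = 1365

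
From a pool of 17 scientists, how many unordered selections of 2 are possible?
C(17,2) = 17!/(2!×15!) = 136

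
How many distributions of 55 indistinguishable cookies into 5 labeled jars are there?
C(55+5-1, 5-1) = C(59, 4) = 455126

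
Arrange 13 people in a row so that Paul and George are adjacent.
Treat as block: (13-1)! × 2! = 479001600 × 2 = 958003200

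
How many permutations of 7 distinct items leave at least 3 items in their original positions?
Exactly j fixed points: C(7,j)·!(7-j); sum over j ≥ 3 (derangement numbers via !m = (m-1)·(!(m-1) + !(m-2)): !0..!4 = 1, 0, 1, 2, 9). Σ_{j=3}^{7} C(7,j)·!(7-j) = C(7,3)·!4 + C(7,4)·!3 + C(7,5)·!2 + C(7,6)·!1 + C(7,7)·!0 = 35·9 + 35·2 + 21·1 + 7·0 + 1·1 = 407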